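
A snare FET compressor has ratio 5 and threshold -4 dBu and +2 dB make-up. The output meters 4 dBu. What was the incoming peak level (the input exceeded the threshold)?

Stripping the +2 dB make-up gives 2 dBu at the gain stage.
That's 6 dB above the -4 dBu threshold.
Before 5:1 compression the overshoot was 6 × 5 = 30 dB, so input = -4 + 30 = 26 dBu.

26 dBu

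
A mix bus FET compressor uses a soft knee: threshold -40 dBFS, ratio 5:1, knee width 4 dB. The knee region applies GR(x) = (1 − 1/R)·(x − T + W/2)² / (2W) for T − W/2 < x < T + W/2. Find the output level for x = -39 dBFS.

x − T + W/2 = -39 − (-40) + 2 = 3.
GR = (1 − 1/5) × 3² / 8 = 0.8 × 9 / 8 = 0.9 dB.
Output = -39 − 0.9 = -39.9 dBFS.

-39.9 dBFS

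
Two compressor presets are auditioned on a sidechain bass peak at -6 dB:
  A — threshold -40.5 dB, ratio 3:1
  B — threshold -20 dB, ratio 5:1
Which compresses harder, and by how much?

A: 34.5 dB over, compressed to 11.5 dB over, so 23 dB of GR.
B: 14 dB over, compressed to 2.8 dB over, so 11.2 dB of GR.
Difference: 11.8 dB in favour of A.

A, by 11.8 dB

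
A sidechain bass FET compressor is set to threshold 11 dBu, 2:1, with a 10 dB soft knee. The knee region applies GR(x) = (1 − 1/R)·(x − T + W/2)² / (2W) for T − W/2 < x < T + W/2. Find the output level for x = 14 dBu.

12.4 dBu

x − T + W/2 = 14 − 11 + 5 = 8.
GR = (1 − 1/2) × 8² / 20 = 0.5 × 64 / 20 = 1.6 dB.
Output = 14 − 1.6 = 12.4 dBu.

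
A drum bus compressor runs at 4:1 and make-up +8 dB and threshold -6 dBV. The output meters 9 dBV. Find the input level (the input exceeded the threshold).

22 dBV

Remove make-up: 9 − 8 = 1 dBV.
Post-compression overshoot = 1 − (-6) = 7 dB.
Input overshoot = R × output overshoot = 28 dB → input = -6 + 28 = 22 dBV.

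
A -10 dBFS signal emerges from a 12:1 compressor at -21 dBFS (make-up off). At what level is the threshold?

-22 dBFS

Input is 12 dB above T (since output overshoot × R = input overshoot: (-21 − T)·12 = -10 − T gives T = -22 dBFS).
Check: -22 + (-10 − (-22))/12 = -22 + 1 = -21 dBFS. ✓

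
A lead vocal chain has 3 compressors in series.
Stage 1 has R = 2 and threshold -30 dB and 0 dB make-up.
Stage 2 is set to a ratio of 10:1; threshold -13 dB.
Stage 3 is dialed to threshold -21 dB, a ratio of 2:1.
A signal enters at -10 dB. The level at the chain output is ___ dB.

-20.5 dB

Stage 1: overshoot 20 dB → 20/2 = 10 dB → -20 dB.
Stage 2: below threshold (-20 ≤ -13); passes unchanged; output -20 dB.
Stage 3: 1 dB above -21 dB, reduced 2:1 to 0.5 dB above → -20.5 dB.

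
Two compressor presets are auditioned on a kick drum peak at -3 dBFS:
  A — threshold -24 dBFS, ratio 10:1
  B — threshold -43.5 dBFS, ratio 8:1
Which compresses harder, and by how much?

A: overshoot 21 dB → output overshoot 2.1 dB → GR 18.9 dB.
B: overshoot 40.5 dB → output overshoot 5.0625 dB → GR 35.4375 dB.
B reduces 16.5375 dB more.

B, by 16.5375 dB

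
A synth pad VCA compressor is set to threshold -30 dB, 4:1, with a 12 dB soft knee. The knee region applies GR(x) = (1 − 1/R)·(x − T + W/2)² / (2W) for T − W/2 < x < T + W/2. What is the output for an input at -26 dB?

-29.125 dB

x − T + W/2 = -26 − (-30) + 6 = 10.
GR = (1 − 1/4) × 10² / 24 = 0.75 × 100 / 24 = 3.125 dB.
Output = -26 − 3.125 = -29.125 dB.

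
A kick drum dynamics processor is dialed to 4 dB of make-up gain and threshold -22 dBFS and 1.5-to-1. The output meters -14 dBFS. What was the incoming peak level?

-16 dBFS

Stripping the +4 dB make-up gives -18 dBFS at the gain stage.
The compressed level sits -18 − (-22) = 4 dB over threshold.
Input overshoot = R × output overshoot = 6 dB → input = -22 + 6 = -16 dBFS.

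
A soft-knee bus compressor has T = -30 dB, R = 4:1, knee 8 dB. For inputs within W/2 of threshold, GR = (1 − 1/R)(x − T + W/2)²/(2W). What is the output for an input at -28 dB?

-29.6875 dB

x − T + W/2 = -28 − (-30) + 4 = 6.
GR = (1 − 1/4) × 6² / 16 = 0.75 × 36 / 16 = 1.6875 dB.
Output = -28 − 1.6875 = -29.6875 dB.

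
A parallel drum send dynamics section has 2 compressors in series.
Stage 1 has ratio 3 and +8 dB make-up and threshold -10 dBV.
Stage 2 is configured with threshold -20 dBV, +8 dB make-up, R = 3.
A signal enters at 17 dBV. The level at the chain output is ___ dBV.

-3 dBV

Stage 1: 17 dBV is 27 dB over -10 dBV; at 3:1 that becomes 9 dB over, giving -1 dBV; +8 dB make-up → 7 dBV.
Stage 2: 7 dBV is 27 dB over -20 dBV; at 3:1 that becomes 9 dB over, giving -11 dBV; +8 dB make-up → -3 dBV.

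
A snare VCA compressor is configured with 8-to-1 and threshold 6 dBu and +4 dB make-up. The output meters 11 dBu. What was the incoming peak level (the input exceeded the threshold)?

Before make-up, the level was 11 − 4 = 7 dBu.
Post-compression overshoot = 7 − 6 = 1 dB.
Input overshoot = R × output overshoot = 8 dB → input = 6 + 8 = 14 dBu.

14 dBu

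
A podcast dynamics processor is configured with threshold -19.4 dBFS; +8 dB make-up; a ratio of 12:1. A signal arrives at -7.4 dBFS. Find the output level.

-10.4 dBFS

Overshoot: -7.4 − (-19.4) = 12 dB.
At 12:1 the overshoot is divided by 12, leaving 1 dB above threshold.
Output = -19.4 + 1 = -18.4 dBFS; make-up adds 8 dB, giving -10.4 dBFS.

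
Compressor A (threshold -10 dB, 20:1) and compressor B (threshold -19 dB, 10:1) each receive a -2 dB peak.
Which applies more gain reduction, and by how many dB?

B, by 7.7 dB

A: GR = 8 − 8/20 = 7.6 dB.
B: GR = 17 − 17/10 = 15.3 dB.
B reduces 7.7 dB more.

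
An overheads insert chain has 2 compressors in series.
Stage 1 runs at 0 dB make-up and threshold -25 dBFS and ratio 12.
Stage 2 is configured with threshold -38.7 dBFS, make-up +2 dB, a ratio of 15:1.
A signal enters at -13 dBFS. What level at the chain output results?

Stage 1: 12 dB above -25 dBFS, reduced 12:1 to 1 dB above → -24 dBFS.
Stage 2: overshoot 14.7 dB → 14.7/15 = 0.98 dB → -37.72 dBFS; +2 dB make-up → -35.72 dBFS.

-35.72 dBFS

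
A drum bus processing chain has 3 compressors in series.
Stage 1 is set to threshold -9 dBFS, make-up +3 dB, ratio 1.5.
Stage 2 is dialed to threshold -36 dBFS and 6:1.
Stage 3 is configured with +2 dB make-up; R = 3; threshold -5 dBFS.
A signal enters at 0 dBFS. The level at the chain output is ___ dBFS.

-28 dBFS

Stage 1: 9 dB above -9 dBFS, reduced 1.5:1 to 6 dB above → -3 dBFS; +3 dB make-up → 0 dBFS.
Stage 2: overshoot 36 dB → 36/6 = 6 dB → -30 dBFS.
Stage 3: -30 dBFS is at or below the -5 dBFS threshold — no compression; make-up brings it to -28 dBFS.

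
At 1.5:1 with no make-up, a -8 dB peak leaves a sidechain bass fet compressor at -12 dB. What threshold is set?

Let T be the threshold. Output overshoot = (input overshoot)/R, so -12 − T = (-8 − T)/1.5.
1.5·(-12 − T) = -8 − T → 0.5·T = -18 − (-8) = -10.
T = -10/0.5 = -20 dB.

-20 dB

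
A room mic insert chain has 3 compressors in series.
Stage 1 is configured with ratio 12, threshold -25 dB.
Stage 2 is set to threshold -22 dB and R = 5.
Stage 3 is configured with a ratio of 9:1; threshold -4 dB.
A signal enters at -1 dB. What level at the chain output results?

-23 dB

Stage 1: overshoot 24 dB → 24/12 = 2 dB → -23 dB.
Stage 2: below threshold (-23 ≤ -22); passes unchanged; output -23 dB.
Stage 3: -23 dB ≤ -4 dB, so stage 3 doesn't engage; output -23 dB.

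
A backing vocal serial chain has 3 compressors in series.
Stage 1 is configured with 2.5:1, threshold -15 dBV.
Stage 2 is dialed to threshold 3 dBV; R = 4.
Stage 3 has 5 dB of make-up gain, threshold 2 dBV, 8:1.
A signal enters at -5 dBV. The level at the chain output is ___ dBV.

Stage 1: -5 dBV is 10 dB over -15 dBV; at 2.5:1 that becomes 4 dB over, giving -11 dBV.
Stage 2: below threshold (-11 ≤ 3); passes unchanged; output -11 dBV.
Stage 3: -11 dBV is at or below the 2 dBV threshold — no compression; make-up brings it to -6 dBV.

-6 dBV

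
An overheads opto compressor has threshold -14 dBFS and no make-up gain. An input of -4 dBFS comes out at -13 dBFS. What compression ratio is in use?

Input overshoot = -4 − (-14) = 10 dB; output overshoot = -13 − (-14) = 1 dB.
Ratio = 10 / 1 = 10.

10:1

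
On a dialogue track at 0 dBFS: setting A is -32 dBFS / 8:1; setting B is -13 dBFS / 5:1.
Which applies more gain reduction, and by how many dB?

A: 32 dB over, compressed to 4 dB over, so 28 dB of GR.
B: 13 dB over, compressed to 2.6 dB over, so 10.4 dB of GR.
A reduces 17.6 dB more.

A, by 17.6 dB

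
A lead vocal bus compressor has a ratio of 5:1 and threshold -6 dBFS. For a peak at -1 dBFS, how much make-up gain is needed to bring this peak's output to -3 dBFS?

Without make-up, output = threshold + overshoot/5 = -6 + 1 = -5 dBFS.
Gap to target: 2 dB.

2 dB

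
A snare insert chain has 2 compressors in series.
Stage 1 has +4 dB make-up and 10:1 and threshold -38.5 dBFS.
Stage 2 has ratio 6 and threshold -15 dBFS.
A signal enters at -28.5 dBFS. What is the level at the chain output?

Stage 1: 10 dB above -38.5 dBFS, reduced 10:1 to 1 dB above → -37.5 dBFS; +4 dB make-up → -33.5 dBFS.
Stage 2: -33.5 dBFS is at or below the -15 dBFS threshold — no compression; output -33.5 dBFS.

-33.5 dBFS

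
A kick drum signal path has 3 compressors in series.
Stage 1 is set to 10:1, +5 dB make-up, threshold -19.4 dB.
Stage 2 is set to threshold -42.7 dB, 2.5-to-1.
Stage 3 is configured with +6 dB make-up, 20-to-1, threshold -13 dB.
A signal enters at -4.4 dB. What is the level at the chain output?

-24.78 dB

Stage 1: -4.4 dB is 15 dB over -19.4 dB; at 10:1 that becomes 1.5 dB over, giving -17.9 dB; +5 dB make-up → -12.9 dB.
Stage 2: overshoot 29.8 dB → 29.8/2.5 = 11.92 dB → -30.78 dB.
Stage 3: below threshold (-30.78 ≤ -13); passes unchanged; make-up brings it to -24.78 dB.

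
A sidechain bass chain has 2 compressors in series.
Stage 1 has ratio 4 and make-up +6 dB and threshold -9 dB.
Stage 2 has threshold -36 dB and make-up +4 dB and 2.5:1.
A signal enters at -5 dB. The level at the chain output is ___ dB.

Stage 1: -5 dB is 4 dB over -9 dB; at 4:1 that becomes 1 dB over, giving -8 dB; +6 dB make-up → -2 dB.
Stage 2: -2 dB is 34 dB over -36 dB; at 2.5:1 that becomes 13.6 dB over, giving -22.4 dB; +4 dB make-up → -18.4 dB.

-18.4 dB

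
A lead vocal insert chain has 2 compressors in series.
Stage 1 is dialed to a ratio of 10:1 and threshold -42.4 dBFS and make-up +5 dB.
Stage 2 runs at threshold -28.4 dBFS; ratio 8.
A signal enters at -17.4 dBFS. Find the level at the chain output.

Stage 1: 25 dB above -42.4 dBFS, reduced 10:1 to 2.5 dB above → -39.9 dBFS; +5 dB make-up → -34.9 dBFS.
Stage 2: -34.9 dBFS ≤ -28.4 dBFS, so stage 2 doesn't engage; output -34.9 dBFS.

-34.9 dBFS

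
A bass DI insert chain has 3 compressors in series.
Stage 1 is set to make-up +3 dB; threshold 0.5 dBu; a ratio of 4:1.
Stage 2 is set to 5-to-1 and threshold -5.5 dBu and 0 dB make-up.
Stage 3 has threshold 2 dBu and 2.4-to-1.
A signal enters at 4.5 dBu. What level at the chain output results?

-3.5 dBu

Stage 1: 4 dB above 0.5 dBu, reduced 4:1 to 1 dB above → 1.5 dBu; +3 dB make-up → 4.5 dBu.
Stage 2: overshoot 10 dB → 10/5 = 2 dB → -3.5 dBu.
Stage 3: -3.5 dBu is at or below the 2 dBu threshold — no compression; output -3.5 dBu.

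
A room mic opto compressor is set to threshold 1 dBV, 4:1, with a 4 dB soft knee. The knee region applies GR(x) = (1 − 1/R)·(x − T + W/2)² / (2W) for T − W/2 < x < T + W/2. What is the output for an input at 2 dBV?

x − T + W/2 = 2 − 1 + 2 = 3.
GR = (1 − 1/4) × 3² / 8 = 0.75 × 9 / 8 = 0.84375 dB.
Output = 2 − 0.84375 = 1.15625 dBV.

1.15625 dBV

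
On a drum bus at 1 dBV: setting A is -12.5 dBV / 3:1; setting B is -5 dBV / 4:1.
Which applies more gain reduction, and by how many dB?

A: 13.5 dB over, compressed to 4.5 dB over, so 9 dB of GR.
B: 6 dB over, compressed to 1.5 dB over, so 4.5 dB of GR.
A reduces 4.5 dB more.

A, by 4.5 dB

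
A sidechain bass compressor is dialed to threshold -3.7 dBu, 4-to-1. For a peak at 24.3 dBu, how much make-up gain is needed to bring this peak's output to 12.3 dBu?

9 dB

Overshoot 28 dB → 28/4 = 7 dB after compression, so the compressed level is -3.7 + 7 = 3.3 dBu.
Make-up = target − compressed = 12.3 − 3.3 = 9 dB.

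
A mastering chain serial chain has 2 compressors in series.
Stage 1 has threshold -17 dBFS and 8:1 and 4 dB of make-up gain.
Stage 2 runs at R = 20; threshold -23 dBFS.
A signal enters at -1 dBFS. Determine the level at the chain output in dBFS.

-22.4 dBFS

Stage 1: 16 dB above -17 dBFS, reduced 8:1 to 2 dB above → -15 dBFS; +4 dB make-up → -11 dBFS.
Stage 2: overshoot 12 dB → 12/20 = 0.6 dB → -22.4 dBFS.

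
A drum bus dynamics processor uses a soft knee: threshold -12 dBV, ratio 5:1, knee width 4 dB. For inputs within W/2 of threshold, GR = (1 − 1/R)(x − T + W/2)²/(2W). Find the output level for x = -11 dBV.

-11.9 dBV

x − T + W/2 = -11 − (-12) + 2 = 3.
GR = (1 − 1/5) × 3² / 8 = 0.8 × 9 / 8 = 0.9 dB.
Output = -11 − 0.9 = -11.9 dBV.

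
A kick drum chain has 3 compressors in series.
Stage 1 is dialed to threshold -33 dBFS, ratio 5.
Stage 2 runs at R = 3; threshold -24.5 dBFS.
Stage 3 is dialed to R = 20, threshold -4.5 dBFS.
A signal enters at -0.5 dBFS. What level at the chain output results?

-26.5 dBFS

Stage 1: overshoot 32.5 dB → 32.5/5 = 6.5 dB → -26.5 dBFS.
Stage 2: below threshold (-26.5 ≤ -24.5); passes unchanged; output -26.5 dBFS.
Stage 3: -26.5 dBFS is at or below the -4.5 dBFS threshold — no compression; output -26.5 dBFS.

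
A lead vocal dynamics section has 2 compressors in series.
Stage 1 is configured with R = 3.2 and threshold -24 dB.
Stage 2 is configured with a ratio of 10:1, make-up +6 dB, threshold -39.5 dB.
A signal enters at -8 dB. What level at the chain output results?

-31.45 dB

Stage 1: 16 dB above -24 dB, reduced 3.2:1 to 5 dB above → -19 dB.
Stage 2: overshoot 20.5 dB → 20.5/10 = 2.05 dB → -37.45 dB; +6 dB make-up → -31.45 dB.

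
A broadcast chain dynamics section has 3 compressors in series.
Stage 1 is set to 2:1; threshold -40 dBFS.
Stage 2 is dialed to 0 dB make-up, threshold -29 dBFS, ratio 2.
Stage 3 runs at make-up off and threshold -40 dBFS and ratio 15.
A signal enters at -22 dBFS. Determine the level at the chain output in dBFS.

Stage 1: -22 dBFS is 18 dB over -40 dBFS; at 2:1 that becomes 9 dB over, giving -31 dBFS.
Stage 2: -31 dBFS ≤ -29 dBFS, so stage 2 doesn't engage; output -31 dBFS.
Stage 3: overshoot 9 dB → 9/15 = 0.6 dB → -39.4 dBFS.

-39.4 dBFS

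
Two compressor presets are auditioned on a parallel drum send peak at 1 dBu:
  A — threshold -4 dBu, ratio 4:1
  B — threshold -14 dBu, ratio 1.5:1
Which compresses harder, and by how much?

A: 5 dB over, compressed to 1.25 dB over, so 3.75 dB of GR.
B: 15 dB over, compressed to 10 dB over, so 5 dB of GR.
Difference: 1.25 dB in favour of B.

B, by 1.25 dB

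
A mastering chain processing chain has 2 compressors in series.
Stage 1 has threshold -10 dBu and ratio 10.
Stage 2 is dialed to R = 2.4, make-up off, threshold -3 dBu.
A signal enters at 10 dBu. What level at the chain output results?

-8 dBu

Stage 1: overshoot 20 dB → 20/10 = 2 dB → -8 dBu.
Stage 2: -8 dBu is at or below the -3 dBu threshold — no compression; output -8 dBu.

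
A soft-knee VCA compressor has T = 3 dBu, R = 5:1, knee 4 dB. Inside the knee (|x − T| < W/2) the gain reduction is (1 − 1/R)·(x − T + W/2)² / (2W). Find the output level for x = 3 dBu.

x − T + W/2 = 3 − 3 + 2 = 2.
GR = (1 − 1/5) × 2² / 8 = 0.8 × 4 / 8 = 0.4 dB.
Output = 3 − 0.4 = 2.6 dBu.

2.6 dBu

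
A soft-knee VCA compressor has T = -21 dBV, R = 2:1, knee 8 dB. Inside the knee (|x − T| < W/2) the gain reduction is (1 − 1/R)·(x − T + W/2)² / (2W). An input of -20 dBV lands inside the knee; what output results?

-20.78125 dBV

x − T + W/2 = -20 − (-21) + 4 = 5.
GR = (1 − 1/2) × 5² / 16 = 0.5 × 25 / 16 = 0.78125 dB.
Output = -20 − 0.78125 = -20.78125 dBV.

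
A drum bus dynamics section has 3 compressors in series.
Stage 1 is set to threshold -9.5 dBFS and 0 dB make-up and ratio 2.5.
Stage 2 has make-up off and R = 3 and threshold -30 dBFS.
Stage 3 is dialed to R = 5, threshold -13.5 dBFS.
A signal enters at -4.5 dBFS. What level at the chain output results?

-22.5 dBFS

Stage 1: overshoot 5 dB → 5/2.5 = 2 dB → -7.5 dBFS.
Stage 2: -7.5 dBFS is 22.5 dB over -30 dBFS; at 3:1 that becomes 7.5 dB over, giving -22.5 dBFS.
Stage 3: -22.5 dBFS is at or below the -13.5 dBFS threshold — no compression; output -22.5 dBFS.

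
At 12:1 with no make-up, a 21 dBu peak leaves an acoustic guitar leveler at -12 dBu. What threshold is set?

Let T be the threshold. Output overshoot = (input overshoot)/R, so -12 − T = (21 − T)/12.
12·(-12 − T) = 21 − T → 11·T = -144 − 21 = -165.
T = -165/11 = -15 dBu.

-15 dBu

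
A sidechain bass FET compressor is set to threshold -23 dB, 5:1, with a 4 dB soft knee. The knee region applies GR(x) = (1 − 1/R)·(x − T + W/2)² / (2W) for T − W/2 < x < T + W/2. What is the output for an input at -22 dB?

-22.9 dB

x − T + W/2 = -22 − (-23) + 2 = 3.
GR = (1 − 1/5) × 3² / 8 = 0.8 × 9 / 8 = 0.9 dB.
Output = -22 − 0.9 = -22.9 dB.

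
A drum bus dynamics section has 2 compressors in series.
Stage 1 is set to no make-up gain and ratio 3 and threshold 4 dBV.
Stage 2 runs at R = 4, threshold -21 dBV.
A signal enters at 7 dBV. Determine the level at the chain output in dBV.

-14.5 dBV

Stage 1: 3 dB above 4 dBV, reduced 3:1 to 1 dB above → 5 dBV.
Stage 2: overshoot 26 dB → 26/4 = 6.5 dB → -14.5 dBV.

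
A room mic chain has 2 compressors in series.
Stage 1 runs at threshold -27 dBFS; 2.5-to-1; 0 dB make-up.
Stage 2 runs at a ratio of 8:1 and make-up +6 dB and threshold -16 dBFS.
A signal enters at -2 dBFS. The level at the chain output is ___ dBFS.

-11 dBFS

Stage 1: -2 dBFS is 25 dB over -27 dBFS; at 2.5:1 that becomes 10 dB over, giving -17 dBFS.
Stage 2: below threshold (-17 ≤ -16); passes unchanged; make-up brings it to -11 dBFS.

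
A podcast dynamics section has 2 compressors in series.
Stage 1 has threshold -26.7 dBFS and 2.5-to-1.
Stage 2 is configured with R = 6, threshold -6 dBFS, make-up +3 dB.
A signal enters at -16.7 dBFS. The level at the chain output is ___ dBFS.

Stage 1: 10 dB above -26.7 dBFS, reduced 2.5:1 to 4 dB above → -22.7 dBFS.
Stage 2: below threshold (-22.7 ≤ -6); passes unchanged; make-up brings it to -19.7 dBFS.

-19.7 dBFS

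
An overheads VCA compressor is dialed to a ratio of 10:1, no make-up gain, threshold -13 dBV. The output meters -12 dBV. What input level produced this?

-3 dBV

The compressed level sits -12 − (-13) = 1 dB over threshold.
Undo the ratio: input overshoot = 1 × 10 = 10 dB, giving input = -3 dBV.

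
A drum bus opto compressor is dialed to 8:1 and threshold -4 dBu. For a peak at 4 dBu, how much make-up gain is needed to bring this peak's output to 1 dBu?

Without make-up, output = threshold + overshoot/8 = -4 + 1 = -3 dBu.
Gap to target: 4 dB.

4 dB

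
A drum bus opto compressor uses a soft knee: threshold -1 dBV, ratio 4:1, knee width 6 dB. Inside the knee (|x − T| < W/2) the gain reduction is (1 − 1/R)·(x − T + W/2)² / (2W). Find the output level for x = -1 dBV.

x − T + W/2 = -1 − (-1) + 3 = 3.
GR = (1 − 1/4) × 3² / 12 = 0.75 × 9 / 12 = 0.5625 dB.
Output = -1 − 0.5625 = -1.5625 dBV.

-1.5625 dBV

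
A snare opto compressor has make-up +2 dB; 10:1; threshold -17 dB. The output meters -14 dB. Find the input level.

-7 dB

Before make-up, the level was -14 − 2 = -16 dB.
The compressed level sits -16 − (-17) = 1 dB over threshold.
Before 10:1 compression the overshoot was 1 × 10 = 10 dB, so input = -17 + 10 = -7 dB.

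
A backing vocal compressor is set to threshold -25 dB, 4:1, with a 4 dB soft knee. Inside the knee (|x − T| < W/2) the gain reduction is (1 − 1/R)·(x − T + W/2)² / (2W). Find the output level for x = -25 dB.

x − T + W/2 = -25 − (-25) + 2 = 2.
GR = (1 − 1/4) × 2² / 8 = 0.75 × 4 / 8 = 0.375 dB.
Output = -25 − 0.375 = -25.375 dB.

-25.375 dB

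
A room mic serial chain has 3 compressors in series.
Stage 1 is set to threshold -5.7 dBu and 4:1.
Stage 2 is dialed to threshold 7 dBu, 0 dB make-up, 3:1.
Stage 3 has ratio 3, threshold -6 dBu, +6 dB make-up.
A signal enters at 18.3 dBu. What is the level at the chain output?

Stage 1: overshoot 24 dB → 24/4 = 6 dB → 0.3 dBu.
Stage 2: below threshold (0.3 ≤ 7); passes unchanged; output 0.3 dBu.
Stage 3: overshoot 6.3 dB → 6.3/3 = 2.1 dB → -3.9 dBu; +6 dB make-up → 2.1 dBu.

2.1 dBu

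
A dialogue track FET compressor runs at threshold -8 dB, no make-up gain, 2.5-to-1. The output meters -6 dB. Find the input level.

The compressed level sits -6 − (-8) = 2 dB over threshold.
Undo the ratio: input overshoot = 2 × 2.5 = 5 dB, giving input = -3 dB.

-3 dB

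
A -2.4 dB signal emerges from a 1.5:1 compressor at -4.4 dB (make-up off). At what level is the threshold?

Gain reduction = -2.4 − (-4.4) = 2 dB; output overshoot = GR / (R − 1) = 2 / 0.5 = 4 dB.
Threshold = output − output overshoot = -4.4 − 4 = -8.4 dB.

-8.4 dB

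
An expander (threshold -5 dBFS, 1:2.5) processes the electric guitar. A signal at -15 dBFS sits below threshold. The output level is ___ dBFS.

-30 dBFS

Undershoot = (-5) − (-15) = 10 dB.
At 1:2.5, that expands to 25 dB under threshold.
Output = -5 − 25 = -30 dBFS.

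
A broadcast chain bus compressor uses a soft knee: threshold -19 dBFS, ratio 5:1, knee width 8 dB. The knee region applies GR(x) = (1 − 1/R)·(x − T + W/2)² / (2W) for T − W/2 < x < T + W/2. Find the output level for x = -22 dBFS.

x − T + W/2 = -22 − (-19) + 4 = 1.
GR = (1 − 1/5) × 1² / 16 = 0.8 × 1 / 16 = 0.05 dB.
Output = -22 − 0.05 = -22.05 dBFS.

-22.05 dBFS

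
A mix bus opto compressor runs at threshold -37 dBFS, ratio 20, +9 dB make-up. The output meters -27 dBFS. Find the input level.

-17 dBFS

Remove make-up: -27 − 9 = -36 dBFS.
The compressed level sits -36 − (-37) = 1 dB over threshold.
Input overshoot = R × output overshoot = 20 dB → input = -37 + 20 = -17 dBFS.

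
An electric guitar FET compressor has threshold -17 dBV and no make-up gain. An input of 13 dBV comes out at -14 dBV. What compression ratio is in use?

Input overshoot = 13 − (-17) = 30 dB; output overshoot = -14 − (-17) = 3 dB.
Ratio = 30 / 3 = 10.

10:1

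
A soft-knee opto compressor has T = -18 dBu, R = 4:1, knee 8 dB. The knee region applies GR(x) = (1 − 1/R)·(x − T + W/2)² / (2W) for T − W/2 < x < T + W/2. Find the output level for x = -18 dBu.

-18.75 dBu

x − T + W/2 = -18 − (-18) + 4 = 4.
GR = (1 − 1/4) × 4² / 16 = 0.75 × 16 / 16 = 0.75 dB.
Output = -18 − 0.75 = -18.75 dBu.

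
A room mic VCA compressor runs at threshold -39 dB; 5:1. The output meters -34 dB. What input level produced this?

Post-compression overshoot = -34 − (-39) = 5 dB.
Input overshoot = R × output overshoot = 25 dB → input = -39 + 25 = -14 dB.

-14 dB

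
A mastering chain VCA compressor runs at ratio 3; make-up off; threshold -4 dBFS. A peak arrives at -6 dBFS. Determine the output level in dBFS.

-6 dBFS

-6 dBFS is 2 dB below the -4 dBFS threshold, so no gain reduction is applied.
Output = input = -6 dBFS.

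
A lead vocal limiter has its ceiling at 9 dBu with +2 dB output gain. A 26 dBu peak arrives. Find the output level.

The limiter clamps the peak to its 9 dBu ceiling.
Output gain then adds 2 dB: 9 + 2 = 11 dBu.

11 dBu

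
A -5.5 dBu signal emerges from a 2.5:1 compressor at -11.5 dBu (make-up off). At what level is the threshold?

-15.5 dBu

Let T be the threshold. Output overshoot = (input overshoot)/R, so -11.5 − T = (-5.5 − T)/2.5.
2.5·(-11.5 − T) = -5.5 − T → 1.5·T = -28.75 − (-5.5) = -23.25.
T = -23.25/1.5 = -15.5 dBu.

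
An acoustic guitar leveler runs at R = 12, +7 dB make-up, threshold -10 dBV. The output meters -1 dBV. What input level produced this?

14 dBV

Stripping the +7 dB make-up gives -8 dBV at the gain stage.
That's 2 dB above the -10 dBV threshold.
Undo the ratio: input overshoot = 2 × 12 = 24 dB, giving input = 14 dBV.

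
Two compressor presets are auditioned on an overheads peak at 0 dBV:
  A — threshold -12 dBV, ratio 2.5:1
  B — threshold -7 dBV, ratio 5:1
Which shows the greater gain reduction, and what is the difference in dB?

A, by 1.6 dB

A: overshoot 12 dB → output overshoot 4.8 dB → GR 7.2 dB.
B: overshoot 7 dB → output overshoot 1.4 dB → GR 5.6 dB.
A reduces 1.6 dB more.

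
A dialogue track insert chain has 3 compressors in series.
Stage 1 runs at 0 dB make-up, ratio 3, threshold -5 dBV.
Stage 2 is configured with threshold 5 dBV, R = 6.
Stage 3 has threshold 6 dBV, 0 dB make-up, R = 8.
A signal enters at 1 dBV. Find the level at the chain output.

Stage 1: 6 dB above -5 dBV, reduced 3:1 to 2 dB above → -3 dBV.
Stage 2: -3 dBV ≤ 5 dBV, so stage 2 doesn't engage; output -3 dBV.
Stage 3: -3 dBV is at or below the 6 dBV threshold — no compression; output -3 dBV.

-3 dBV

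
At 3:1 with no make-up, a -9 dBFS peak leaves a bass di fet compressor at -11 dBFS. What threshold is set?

-12 dBFS

Input is 3 dB above T (since output overshoot × R = input overshoot: (-11 − T)·3 = -9 − T gives T = -12 dBFS).
Check: -12 + (-9 − (-12))/3 = -12 + 1 = -11 dBFS. ✓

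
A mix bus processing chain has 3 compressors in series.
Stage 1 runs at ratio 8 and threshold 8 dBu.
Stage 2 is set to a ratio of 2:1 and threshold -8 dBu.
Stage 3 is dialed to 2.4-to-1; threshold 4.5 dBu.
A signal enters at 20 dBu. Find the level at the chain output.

Stage 1: overshoot 12 dB → 12/8 = 1.5 dB → 9.5 dBu.
Stage 2: 9.5 dBu is 17.5 dB over -8 dBu; at 2:1 that becomes 8.75 dB over, giving 0.75 dBu.
Stage 3: 0.75 dBu is at or below the 4.5 dBu threshold — no compression; output 0.75 dBu.

0.75 dBu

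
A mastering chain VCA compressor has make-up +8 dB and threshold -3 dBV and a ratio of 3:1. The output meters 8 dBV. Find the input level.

6 dBV

Remove make-up: 8 − 8 = 0 dBV.
That's 3 dB above the -3 dBV threshold.
Before 3:1 compression the overshoot was 3 × 3 = 9 dB, so input = -3 + 9 = 6 dBV.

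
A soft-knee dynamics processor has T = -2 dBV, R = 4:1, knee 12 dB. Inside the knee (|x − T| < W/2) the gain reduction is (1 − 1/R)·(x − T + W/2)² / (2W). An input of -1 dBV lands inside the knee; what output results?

x − T + W/2 = -1 − (-2) + 6 = 7.
GR = (1 − 1/4) × 7² / 24 = 0.75 × 49 / 24 = 1.53125 dB.
Output = -1 − 1.53125 = -2.53125 dBV.

-2.53125 dBV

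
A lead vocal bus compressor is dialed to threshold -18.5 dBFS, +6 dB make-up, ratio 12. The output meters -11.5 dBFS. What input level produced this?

Remove make-up: -11.5 − 6 = -17.5 dBFS.
The compressed level sits -17.5 − (-18.5) = 1 dB over threshold.
Before 12:1 compression the overshoot was 1 × 12 = 12 dB, so input = -18.5 + 12 = -6.5 dBFS.

-6.5 dBFS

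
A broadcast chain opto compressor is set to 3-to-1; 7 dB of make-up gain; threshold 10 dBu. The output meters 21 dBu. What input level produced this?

Remove make-up: 21 − 7 = 14 dBu.
Post-compression overshoot = 14 − 10 = 4 dB.
Before 3:1 compression the overshoot was 4 × 3 = 12 dB, so input = 10 + 12 = 22 dBu.

22 dBu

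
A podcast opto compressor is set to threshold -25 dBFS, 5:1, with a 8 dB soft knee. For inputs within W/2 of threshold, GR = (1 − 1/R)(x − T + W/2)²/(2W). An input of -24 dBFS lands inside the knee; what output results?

x − T + W/2 = -24 − (-25) + 4 = 5.
GR = (1 − 1/5) × 5² / 16 = 0.8 × 25 / 16 = 1.25 dB.
Output = -24 − 1.25 = -25.25 dBFS.

-25.25 dBFS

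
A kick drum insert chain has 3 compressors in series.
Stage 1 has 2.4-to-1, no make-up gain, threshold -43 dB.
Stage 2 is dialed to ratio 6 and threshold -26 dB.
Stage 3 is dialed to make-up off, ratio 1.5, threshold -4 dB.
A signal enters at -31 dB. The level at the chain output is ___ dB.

Stage 1: overshoot 12 dB → 12/2.4 = 5 dB → -38 dB.
Stage 2: -38 dB ≤ -26 dB, so stage 2 doesn't engage; output -38 dB.
Stage 3: -38 dB ≤ -4 dB, so stage 3 doesn't engage; output -38 dB.

-38 dB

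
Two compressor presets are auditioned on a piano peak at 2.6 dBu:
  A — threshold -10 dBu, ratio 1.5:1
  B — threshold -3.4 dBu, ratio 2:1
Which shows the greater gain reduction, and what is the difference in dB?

A, by 1.2 dB

A: overshoot 12.6 dB → output overshoot 8.4 dB → GR 4.2 dB.
B: overshoot 6 dB → output overshoot 3 dB → GR 3 dB.
A applies 1.2 dB more gain reduction.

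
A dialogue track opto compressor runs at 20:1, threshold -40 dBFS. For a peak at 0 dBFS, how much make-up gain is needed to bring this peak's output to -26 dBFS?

Without make-up, output = threshold + overshoot/20 = -40 + 2 = -38 dBFS.
Gap to target: 12 dB.

12 dB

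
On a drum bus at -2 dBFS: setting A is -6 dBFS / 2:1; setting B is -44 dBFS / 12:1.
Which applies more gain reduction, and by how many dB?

B, by 36.5 dB

A: 4 dB over, compressed to 2 dB over, so 2 dB of GR.
B: 42 dB over, compressed to 3.5 dB over, so 38.5 dB of GR.
B reduces 36.5 dB more.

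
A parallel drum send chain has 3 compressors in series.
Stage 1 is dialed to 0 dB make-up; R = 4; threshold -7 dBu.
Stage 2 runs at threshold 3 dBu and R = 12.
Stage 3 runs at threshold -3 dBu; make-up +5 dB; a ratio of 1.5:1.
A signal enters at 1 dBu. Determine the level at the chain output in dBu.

0 dBu

Stage 1: 8 dB above -7 dBu, reduced 4:1 to 2 dB above → -5 dBu.
Stage 2: -5 dBu ≤ 3 dBu, so stage 2 doesn't engage; output -5 dBu.
Stage 3: below threshold (-5 ≤ -3); passes unchanged; make-up brings it to 0 dBu.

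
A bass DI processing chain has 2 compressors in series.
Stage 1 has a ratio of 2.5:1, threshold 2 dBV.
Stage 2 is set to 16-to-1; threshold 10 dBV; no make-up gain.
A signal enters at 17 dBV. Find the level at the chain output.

Stage 1: 15 dB above 2 dBV, reduced 2.5:1 to 6 dB above → 8 dBV.
Stage 2: below threshold (8 ≤ 10); passes unchanged; output 8 dBV.

8 dBV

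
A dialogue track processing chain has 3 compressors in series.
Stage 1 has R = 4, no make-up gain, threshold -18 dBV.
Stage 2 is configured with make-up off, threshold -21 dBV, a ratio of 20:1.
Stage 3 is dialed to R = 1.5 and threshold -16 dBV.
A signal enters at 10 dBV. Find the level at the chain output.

Stage 1: 10 dBV is 28 dB over -18 dBV; at 4:1 that becomes 7 dB over, giving -11 dBV.
Stage 2: 10 dB above -21 dBV, reduced 20:1 to 0.5 dB above → -20.5 dBV.
Stage 3: -20.5 dBV ≤ -16 dBV, so stage 3 doesn't engage; output -20.5 dBV.

-20.5 dBV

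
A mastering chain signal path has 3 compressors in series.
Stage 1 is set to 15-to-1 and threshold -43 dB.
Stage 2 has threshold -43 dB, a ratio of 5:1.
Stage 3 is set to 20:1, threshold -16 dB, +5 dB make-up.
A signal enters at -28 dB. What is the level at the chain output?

Stage 1: overshoot 15 dB → 15/15 = 1 dB → -42 dB.
Stage 2: 1 dB above -43 dB, reduced 5:1 to 0.2 dB above → -42.8 dB.
Stage 3: -42.8 dB ≤ -16 dB, so stage 3 doesn't engage; make-up brings it to -37.8 dB.

-37.8 dB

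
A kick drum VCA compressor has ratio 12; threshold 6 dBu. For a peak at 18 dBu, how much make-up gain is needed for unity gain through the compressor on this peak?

11 dB

The peak compresses to 6 + 12/12 = 7 dBu.
To reach 18 dBu requires 18 − 7 = 11 dB of make-up.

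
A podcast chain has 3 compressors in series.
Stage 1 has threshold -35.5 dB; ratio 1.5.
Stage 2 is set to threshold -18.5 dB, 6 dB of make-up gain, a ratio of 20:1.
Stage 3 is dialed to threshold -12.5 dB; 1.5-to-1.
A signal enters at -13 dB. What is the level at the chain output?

Stage 1: overshoot 22.5 dB → 22.5/1.5 = 15 dB → -20.5 dB.
Stage 2: -20.5 dB ≤ -18.5 dB, so stage 2 doesn't engage; make-up brings it to -14.5 dB.
Stage 3: -14.5 dB is at or below the -12.5 dB threshold — no compression; output -14.5 dB.

-14.5 dB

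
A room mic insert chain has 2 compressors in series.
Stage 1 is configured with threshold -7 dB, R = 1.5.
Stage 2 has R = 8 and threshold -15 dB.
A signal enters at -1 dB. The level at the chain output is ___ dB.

-13.5 dB

Stage 1: overshoot 6 dB → 6/1.5 = 4 dB → -3 dB.
Stage 2: 12 dB above -15 dB, reduced 8:1 to 1.5 dB above → -13.5 dB.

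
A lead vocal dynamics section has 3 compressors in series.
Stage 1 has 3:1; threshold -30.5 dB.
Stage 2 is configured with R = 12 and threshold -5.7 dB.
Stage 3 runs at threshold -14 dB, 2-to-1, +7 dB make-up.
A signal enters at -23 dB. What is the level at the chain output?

-21 dB

Stage 1: -23 dB is 7.5 dB over -30.5 dB; at 3:1 that becomes 2.5 dB over, giving -28 dB.
Stage 2: -28 dB ≤ -5.7 dB, so stage 2 doesn't engage; output -28 dB.
Stage 3: -28 dB ≤ -14 dB, so stage 3 doesn't engage; make-up brings it to -21 dB.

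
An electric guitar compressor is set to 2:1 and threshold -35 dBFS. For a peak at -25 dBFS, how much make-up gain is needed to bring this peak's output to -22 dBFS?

Overshoot 10 dB → 10/2 = 5 dB after compression, so the compressed level is -35 + 5 = -30 dBFS.
Make-up = target − compressed = -22 − (-30) = 8 dB.

8 dB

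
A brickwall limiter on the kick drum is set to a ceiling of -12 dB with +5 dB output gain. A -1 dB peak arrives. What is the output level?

-7 dB

At ∞:1, everything above -12 dB is held at the ceiling.
Output gain then adds 5 dB: -12 + 5 = -7 dB.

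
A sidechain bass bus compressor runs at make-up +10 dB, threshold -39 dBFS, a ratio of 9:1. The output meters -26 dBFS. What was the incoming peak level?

Stripping the +10 dB make-up gives -36 dBFS at the gain stage.
The compressed level sits -36 − (-39) = 3 dB over threshold.
Input overshoot = R × output overshoot = 27 dB → input = -39 + 27 = -12 dBFS.

-12 dBFS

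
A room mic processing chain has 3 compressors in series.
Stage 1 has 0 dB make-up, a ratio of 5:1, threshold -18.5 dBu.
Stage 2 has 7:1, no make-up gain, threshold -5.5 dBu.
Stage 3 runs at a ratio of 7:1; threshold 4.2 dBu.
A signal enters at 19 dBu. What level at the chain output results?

Stage 1: 37.5 dB above -18.5 dBu, reduced 5:1 to 7.5 dB above → -11 dBu.
Stage 2: -11 dBu ≤ -5.5 dBu, so stage 2 doesn't engage; output -11 dBu.
Stage 3: -11 dBu ≤ 4.2 dBu, so stage 3 doesn't engage; output -11 dBu.

-11 dBu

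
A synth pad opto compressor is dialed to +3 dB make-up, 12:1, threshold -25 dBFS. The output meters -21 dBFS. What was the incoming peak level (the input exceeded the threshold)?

-13 dBFS

Before make-up, the level was -21 − 3 = -24 dBFS.
Post-compression overshoot = -24 − (-25) = 1 dB.
Input overshoot = R × output overshoot = 12 dB → input = -25 + 12 = -13 dBFS.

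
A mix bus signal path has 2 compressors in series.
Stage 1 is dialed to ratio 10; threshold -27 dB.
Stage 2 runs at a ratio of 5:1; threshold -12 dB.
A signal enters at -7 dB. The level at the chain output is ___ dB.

-25 dB

Stage 1: -7 dB is 20 dB over -27 dB; at 10:1 that becomes 2 dB over, giving -25 dB.
Stage 2: -25 dB is at or below the -12 dB threshold — no compression; output -25 dB.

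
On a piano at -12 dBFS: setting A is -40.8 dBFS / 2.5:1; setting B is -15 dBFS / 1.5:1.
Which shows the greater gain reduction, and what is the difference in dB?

A: 28.8 dB over, compressed to 11.52 dB over, so 17.28 dB of GR.
B: 3 dB over, compressed to 2 dB over, so 1 dB of GR.
Difference: 16.28 dB in favour of A.

A, by 16.28 dB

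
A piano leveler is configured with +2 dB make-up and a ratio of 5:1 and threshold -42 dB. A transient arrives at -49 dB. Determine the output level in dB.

-47 dB

-49 dB is 7 dB below the -42 dB threshold, so no gain reduction is applied.
Make-up gain adds 2 dB: -49 + 2 = -47 dB.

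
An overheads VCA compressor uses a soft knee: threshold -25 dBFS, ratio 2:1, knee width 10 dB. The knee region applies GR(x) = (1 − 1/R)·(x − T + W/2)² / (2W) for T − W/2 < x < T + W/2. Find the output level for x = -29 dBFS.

-29.025 dBFS

x − T + W/2 = -29 − (-25) + 5 = 1.
GR = (1 − 1/2) × 1² / 20 = 0.5 × 1 / 20 = 0.025 dB.
Output = -29 − 0.025 = -29.025 dBFS.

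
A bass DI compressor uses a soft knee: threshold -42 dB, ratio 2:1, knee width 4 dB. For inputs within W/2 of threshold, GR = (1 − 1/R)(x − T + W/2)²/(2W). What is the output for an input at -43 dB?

-43.0625 dB

x − T + W/2 = -43 − (-42) + 2 = 1.
GR = (1 − 1/2) × 1² / 8 = 0.5 × 1 / 8 = 0.0625 dB.
Output = -43 − 0.0625 = -43.0625 dB.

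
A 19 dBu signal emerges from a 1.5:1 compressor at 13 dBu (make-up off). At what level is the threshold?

1 dBu

Let T be the threshold. Output overshoot = (input overshoot)/R, so 13 − T = (19 − T)/1.5.
1.5·(13 − T) = 19 − T → 0.5·T = 19.5 − 19 = 0.5.
T = 0.5/0.5 = 1 dBu.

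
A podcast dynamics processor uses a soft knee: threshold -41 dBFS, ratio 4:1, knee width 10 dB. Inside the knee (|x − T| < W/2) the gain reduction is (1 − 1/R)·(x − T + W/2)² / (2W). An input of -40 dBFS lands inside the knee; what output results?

x − T + W/2 = -40 − (-41) + 5 = 6.
GR = (1 − 1/4) × 6² / 20 = 0.75 × 36 / 20 = 1.35 dB.
Output = -40 − 1.35 = -41.35 dBFS.

-41.35 dBFS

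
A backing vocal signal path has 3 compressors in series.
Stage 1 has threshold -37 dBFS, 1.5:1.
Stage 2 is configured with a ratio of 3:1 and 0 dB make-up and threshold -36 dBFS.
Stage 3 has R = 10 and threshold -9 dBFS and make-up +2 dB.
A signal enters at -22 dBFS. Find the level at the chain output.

-31 dBFS

Stage 1: overshoot 15 dB → 15/1.5 = 10 dB → -27 dBFS.
Stage 2: -27 dBFS is 9 dB over -36 dBFS; at 3:1 that becomes 3 dB over, giving -33 dBFS.
Stage 3: -33 dBFS is at or below the -9 dBFS threshold — no compression; make-up brings it to -31 dBFS.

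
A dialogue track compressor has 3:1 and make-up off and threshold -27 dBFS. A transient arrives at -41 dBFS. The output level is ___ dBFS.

-41 dBFS is 14 dB below the -27 dBFS threshold, so no gain reduction is applied.
Output = input = -41 dBFS.

-41 dBFS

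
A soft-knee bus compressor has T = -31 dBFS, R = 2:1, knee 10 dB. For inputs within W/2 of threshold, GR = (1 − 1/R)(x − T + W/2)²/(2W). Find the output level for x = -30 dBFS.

-30.9 dBFS

x − T + W/2 = -30 − (-31) + 5 = 6.
GR = (1 − 1/2) × 6² / 20 = 0.5 × 36 / 20 = 0.9 dB.
Output = -30 − 0.9 = -30.9 dBFS.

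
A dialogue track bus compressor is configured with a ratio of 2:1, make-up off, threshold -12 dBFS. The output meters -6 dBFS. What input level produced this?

Post-compression overshoot = -6 − (-12) = 6 dB.
Input overshoot = R × output overshoot = 12 dB → input = -12 + 12 = 0 dBFS.

0 dBFS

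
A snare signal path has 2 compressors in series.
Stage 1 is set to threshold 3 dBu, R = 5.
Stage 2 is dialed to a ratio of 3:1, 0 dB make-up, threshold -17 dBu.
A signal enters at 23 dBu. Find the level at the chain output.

Stage 1: overshoot 20 dB → 20/5 = 4 dB → 7 dBu.
Stage 2: 24 dB above -17 dBu, reduced 3:1 to 8 dB above → -9 dBu.

-9 dBu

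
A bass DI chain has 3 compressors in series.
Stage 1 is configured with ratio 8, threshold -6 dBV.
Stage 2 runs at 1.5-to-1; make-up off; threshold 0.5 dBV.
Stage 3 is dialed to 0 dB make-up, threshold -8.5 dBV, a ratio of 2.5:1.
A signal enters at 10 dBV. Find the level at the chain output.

-6.7 dBV

Stage 1: overshoot 16 dB → 16/8 = 2 dB → -4 dBV.
Stage 2: -4 dBV ≤ 0.5 dBV, so stage 2 doesn't engage; output -4 dBV.
Stage 3: overshoot 4.5 dB → 4.5/2.5 = 1.8 dB → -6.7 dBV.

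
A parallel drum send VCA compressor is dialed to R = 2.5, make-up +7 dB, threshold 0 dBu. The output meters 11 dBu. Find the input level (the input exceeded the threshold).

10 dBu

Stripping the +7 dB make-up gives 4 dBu at the gain stage.
The compressed level sits 4 − 0 = 4 dB over threshold.
Undo the ratio: input overshoot = 4 × 2.5 = 10 dB, giving input = 10 dBu.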